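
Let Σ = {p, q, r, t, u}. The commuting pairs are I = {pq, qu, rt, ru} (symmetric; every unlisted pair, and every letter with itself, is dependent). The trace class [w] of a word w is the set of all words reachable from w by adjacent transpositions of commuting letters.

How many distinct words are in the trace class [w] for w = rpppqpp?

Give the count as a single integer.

0(r) covers ∅
1(p) covers 0:r
2(p) covers 1:p
3(p) covers 2:p
4(q) covers 0:r
5(p) covers 3:p
6(p) covers 5:p
floor of heap: 0:r
completions by unplaced set U, small U first (add the entries for U minus each lowest piece of U):
  |U|=1: {4}:1  {6}:1
  |U|=2: {4,6}:2  {5,6}:1
  |U|=3: {3,5,6}:1  {4,5,6}:3
  |U|=4: {2,3,5,6}:1  {3,4,5,6}:4
  |U|=5: {1,2,3,5,6}:1  {2,3,4,5,6}:5
  start at 0(r): 6

6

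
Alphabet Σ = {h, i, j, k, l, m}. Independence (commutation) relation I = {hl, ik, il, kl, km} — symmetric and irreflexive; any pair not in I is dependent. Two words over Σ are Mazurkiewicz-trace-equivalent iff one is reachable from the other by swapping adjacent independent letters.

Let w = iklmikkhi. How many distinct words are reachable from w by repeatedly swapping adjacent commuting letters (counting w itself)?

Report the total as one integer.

0(i) covers ∅
1(k) covers ∅
2(l) covers ∅
3(m) covers 0:i, 2:l
4(i) covers 3:m
5(k) covers 1:k
6(k) covers 5:k
7(h) covers 4:i, 6:k
8(i) covers 7:h
floor of heap: 0:i, 1:k, 2:l
completions by unplaced set U, small U first (add the entries for U minus each lowest piece of U):
  |U|=1: {8}:1
  |U|=2: {7,8}:1
  |U|=3: {4,7,8}:1  {6,7,8}:1
  |U|=4: {3,4,7,8}:1  {4,6,7,8}:2  {5,6,7,8}:1
  |U|=5: {0,3,4,7,8}:1  {1,5,6,7,8}:1  {2,3,4,7,8}:1  {3,4,6,7,8}:3  {4,5,6,7,8}:3
  |U|=6: {0,2,3,4,7,8}:2  {0,3,4,6,7,8}:4  {1,4,5,6,7,8}:4  {2,3,4,6,7,8}:4  {3,4,5,6,7,8}:6
  |U|=7: {0,2,3,4,6,7,8}:10  {0,3,4,5,6,7,8}:10  {1,3,4,5,6,7,8}:10  {2,3,4,5,6,7,8}:10
  start at 0(i): 20
  start at 1(k): 30
  start at 2(l): 20
sum over floor = 70

70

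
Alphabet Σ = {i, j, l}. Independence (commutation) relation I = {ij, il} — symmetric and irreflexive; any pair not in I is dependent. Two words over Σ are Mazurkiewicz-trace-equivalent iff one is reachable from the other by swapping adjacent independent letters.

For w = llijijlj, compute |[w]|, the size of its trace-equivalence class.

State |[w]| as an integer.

drop 0:l onto floor
drop 1:l onto {0:l}
drop 2:i onto floor
drop 3:j onto {1:l}
drop 4:i onto {2:i}
drop 5:j onto {3:j}
drop 6:l onto {5:j}
drop 7:j onto {6:l}
ground layer = {0:l, 2:i}
drop-orders for the pieces not yet dropped (sum over which currently-grounded one goes next):
  1 to go: {4} 1  {7} 1
  2 to go: {2,4} 1  {4,7} 2  {6,7} 1
  3 to go: {2,4,7} 3  {4,6,7} 3  {5,6,7} 1
  4 to go: {2,4,6,7} 6  {3,5,6,7} 1  {4,5,6,7} 4
  5 to go: {1,3,5,6,7} 1  {2,4,5,6,7} 10  {3,4,5,6,7} 5
  6 to go: {0,1,3,5,6,7} 1  {1,3,4,5,6,7} 6  {2,3,4,5,6,7} 15
  if 0:l drops first: 21 orders
  if 2:i drops first: 7 orders
heap linearizations: 28

28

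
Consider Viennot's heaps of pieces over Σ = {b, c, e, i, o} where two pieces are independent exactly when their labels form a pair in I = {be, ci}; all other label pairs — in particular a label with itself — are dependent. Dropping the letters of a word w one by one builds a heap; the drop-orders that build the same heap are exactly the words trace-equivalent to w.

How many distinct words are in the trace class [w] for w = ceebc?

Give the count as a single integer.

3

#0=c has no predecessor
#1=e depends on [0:c]
#2=e depends on [1:e]
#3=b depends on [0:c]
#4=c depends on [2:e, 3:b]
sources: [0:c]
N(rest) = Σ N(rest − s) over sources s of rest; N(one piece) = 1:
  size 1 → [4]=1
  size 2 → [2,4]=1  [3,4]=1
  size 3 → [1,2,4]=1  [2,3,4]=2
  first=0(c) contributes 3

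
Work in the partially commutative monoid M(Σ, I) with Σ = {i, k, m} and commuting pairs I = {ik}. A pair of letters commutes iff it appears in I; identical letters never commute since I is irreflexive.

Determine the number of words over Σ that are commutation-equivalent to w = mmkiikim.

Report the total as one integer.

10

drop 0:m onto floor
drop 1:m onto {0:m}
drop 2:k onto {1:m}
drop 3:i onto {1:m}
drop 4:i onto {3:i}
drop 5:k onto {2:k}
drop 6:i onto {4:i}
drop 7:m onto {5:k, 6:i}
ground layer = {0:m}
drop-orders for the pieces not yet dropped (sum over which currently-grounded one goes next):
  1 to go: {7} 1
  2 to go: {5,7} 1  {6,7} 1
  3 to go: {2,5,7} 1  {4,6,7} 1  {5,6,7} 2
  4 to go: {2,5,6,7} 3  {3,4,6,7} 1  {4,5,6,7} 3
  5 to go: {2,4,5,6,7} 6  {3,4,5,6,7} 4
  6 to go: {2,3,4,5,6,7} 10
  if 0:m drops first: 10 orders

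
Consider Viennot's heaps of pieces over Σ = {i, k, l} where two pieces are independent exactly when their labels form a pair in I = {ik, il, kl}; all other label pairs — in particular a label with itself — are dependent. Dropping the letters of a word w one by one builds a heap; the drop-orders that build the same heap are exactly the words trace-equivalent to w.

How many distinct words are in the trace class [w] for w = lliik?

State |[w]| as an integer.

piece 0:l — minimal
piece 1:l rests on {0:l}
piece 2:i — minimal
piece 3:i rests on {2:i}
piece 4:k — minimal
minimal pieces: {0:l, 2:i, 4:k}
ways to finish when only these pieces remain (= sum over removing one remaining piece with nothing left below it):
  1 left: {1}→1  {3}→1  {4}→1
  2 left: {0,1}→1  {1,3}→2  {1,4}→2  {2,3}→1  {3,4}→2
  3 left: {0,1,3}→3  {0,1,4}→3  {1,2,3}→3  {1,3,4}→6  {2,3,4}→3
  placing 0:l first → 12 extensions
  placing 2:i first → 12 extensions
  placing 4:k first → 6 extensions
total linear extensions = 30

30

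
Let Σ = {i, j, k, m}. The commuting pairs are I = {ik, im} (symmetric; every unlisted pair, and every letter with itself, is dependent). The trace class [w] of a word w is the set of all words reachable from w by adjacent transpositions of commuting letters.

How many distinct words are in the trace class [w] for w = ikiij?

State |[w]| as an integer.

piece 0:i — minimal
piece 1:k — minimal
piece 2:i rests on {0:i}
piece 3:i rests on {2:i}
piece 4:j rests on {1:k, 3:i}
minimal pieces: {0:i, 1:k}
ways to finish when only these pieces remain (= sum over removing one remaining piece with nothing left below it):
  1 left: {4}→1
  2 left: {1,4}→1  {3,4}→1
  3 left: {1,3,4}→2  {2,3,4}→1
  placing 0:i first → 3 extensions
  placing 1:k first → 1 extensions
total linear extensions = 4

4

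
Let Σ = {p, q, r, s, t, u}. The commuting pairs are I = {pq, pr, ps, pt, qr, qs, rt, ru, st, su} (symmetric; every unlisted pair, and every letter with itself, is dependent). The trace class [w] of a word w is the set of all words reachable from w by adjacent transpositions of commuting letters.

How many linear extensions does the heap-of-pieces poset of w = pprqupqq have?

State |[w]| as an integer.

piece 0:p — minimal
piece 1:p rests on {0:p}
piece 2:r — minimal
piece 3:q — minimal
piece 4:u rests on {1:p, 3:q}
piece 5:p rests on {4:u}
piece 6:q rests on {4:u}
piece 7:q rests on {6:q}
minimal pieces: {0:p, 2:r, 3:q}
ways to finish when only these pieces remain (= sum over removing one remaining piece with nothing left below it):
  1 left: {2}→1  {5}→1  {7}→1
  2 left: {2,5}→2  {2,7}→2  {5,7}→2  {6,7}→1
  3 left: {2,5,7}→6  {2,6,7}→3  {5,6,7}→3
  4 left: {2,5,6,7}→12  {4,5,6,7}→3
  5 left: {1,4,5,6,7}→3  {2,4,5,6,7}→15  {3,4,5,6,7}→3
  6 left: {0,1,4,5,6,7}→3  {1,2,4,5,6,7}→18  {1,3,4,5,6,7}→6  {2,3,4,5,6,7}→18
  placing 0:p first → 42 extensions
  placing 2:r first → 9 extensions
  placing 3:q first → 21 extensions
total linear extensions = 72

72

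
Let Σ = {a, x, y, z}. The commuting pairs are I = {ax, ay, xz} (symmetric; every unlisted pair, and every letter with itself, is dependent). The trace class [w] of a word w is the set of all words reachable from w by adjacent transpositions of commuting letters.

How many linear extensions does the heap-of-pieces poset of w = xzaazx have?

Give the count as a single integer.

#0=x has no predecessor
#1=z has no predecessor
#2=a depends on [1:z]
#3=a depends on [2:a]
#4=z depends on [3:a]
#5=x depends on [0:x]
sources: [0:x, 1:z]
N(rest) = Σ N(rest − s) over sources s of rest; N(one piece) = 1:
  size 1 → [4]=1  [5]=1
  size 2 → [0,5]=1  [3,4]=1  [4,5]=2
  size 3 → [0,4,5]=3  [2,3,4]=1  [3,4,5]=3
  size 4 → [0,3,4,5]=6  [1,2,3,4]=1  [2,3,4,5]=4
  first=0(x) contributes 5
  first=1(z) contributes 10
|[w]| = 15

15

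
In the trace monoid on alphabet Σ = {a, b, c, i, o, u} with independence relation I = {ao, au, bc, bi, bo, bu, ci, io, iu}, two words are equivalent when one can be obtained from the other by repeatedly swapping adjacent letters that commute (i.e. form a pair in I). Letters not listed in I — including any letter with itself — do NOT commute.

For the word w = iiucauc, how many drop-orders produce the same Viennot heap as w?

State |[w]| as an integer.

16

piece 0:i — minimal
piece 1:i rests on {0:i}
piece 2:u — minimal
piece 3:c rests on {2:u}
piece 4:a rests on {1:i, 3:c}
piece 5:u rests on {3:c}
piece 6:c rests on {4:a, 5:u}
minimal pieces: {0:i, 2:u}
ways to finish when only these pieces remain (= sum over removing one remaining piece with nothing left below it):
  1 left: {6}→1
  2 left: {4,6}→1  {5,6}→1
  3 left: {1,4,6}→1  {4,5,6}→2
  4 left: {0,1,4,6}→1  {1,4,5,6}→3  {3,4,5,6}→2
  5 left: {0,1,4,5,6}→4  {1,3,4,5,6}→5  {2,3,4,5,6}→2
  placing 0:i first → 7 extensions
  placing 2:u first → 9 extensions
total linear extensions = 16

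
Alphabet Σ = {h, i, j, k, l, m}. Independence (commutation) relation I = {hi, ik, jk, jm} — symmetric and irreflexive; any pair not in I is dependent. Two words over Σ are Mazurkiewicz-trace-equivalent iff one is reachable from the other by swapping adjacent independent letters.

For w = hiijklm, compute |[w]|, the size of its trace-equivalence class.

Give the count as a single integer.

9

piece 0:h — minimal
piece 1:i — minimal
piece 2:i rests on {1:i}
piece 3:j rests on {0:h, 2:i}
piece 4:k rests on {0:h}
piece 5:l rests on {3:j, 4:k}
piece 6:m rests on {5:l}
minimal pieces: {0:h, 1:i}
ways to finish when only these pieces remain (= sum over removing one remaining piece with nothing left below it):
  1 left: {6}→1
  2 left: {5,6}→1
  3 left: {3,5,6}→1  {4,5,6}→1
  4 left: {2,3,5,6}→1  {3,4,5,6}→2
  5 left: {0,3,4,5,6}→2  {1,2,3,5,6}→1  {2,3,4,5,6}→3
  placing 0:h first → 4 extensions
  placing 1:i first → 5 extensions
total linear extensions = 9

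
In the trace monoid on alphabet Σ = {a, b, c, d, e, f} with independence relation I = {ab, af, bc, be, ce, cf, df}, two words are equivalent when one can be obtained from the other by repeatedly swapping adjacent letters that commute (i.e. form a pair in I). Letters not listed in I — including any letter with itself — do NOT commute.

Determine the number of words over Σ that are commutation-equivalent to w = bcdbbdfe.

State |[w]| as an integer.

drop 0:b onto floor
drop 1:c onto floor
drop 2:d onto {0:b, 1:c}
drop 3:b onto {2:d}
drop 4:b onto {3:b}
drop 5:d onto {4:b}
drop 6:f onto {4:b}
drop 7:e onto {5:d, 6:f}
ground layer = {0:b, 1:c}
drop-orders for the pieces not yet dropped (sum over which currently-grounded one goes next):
  1 to go: {7} 1
  2 to go: {5,7} 1  {6,7} 1
  3 to go: {5,6,7} 2
  4 to go: {4,5,6,7} 2
  5 to go: {3,4,5,6,7} 2
  6 to go: {2,3,4,5,6,7} 2
  if 0:b drops first: 2 orders
  if 1:c drops first: 2 orders
heap linearizations: 4

4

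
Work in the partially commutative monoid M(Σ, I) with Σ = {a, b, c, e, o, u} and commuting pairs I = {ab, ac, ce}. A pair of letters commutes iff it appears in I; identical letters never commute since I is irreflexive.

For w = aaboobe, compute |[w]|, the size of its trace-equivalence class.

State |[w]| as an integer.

3

0(a) covers ∅
1(a) covers 0:a
2(b) covers ∅
3(o) covers 1:a, 2:b
4(o) covers 3:o
5(b) covers 4:o
6(e) covers 5:b
floor of heap: 0:a, 2:b
completions by unplaced set U, small U first (add the entries for U minus each lowest piece of U):
  |U|=1: {6}:1
  |U|=2: {5,6}:1
  |U|=3: {4,5,6}:1
  |U|=4: {3,4,5,6}:1
  |U|=5: {1,3,4,5,6}:1  {2,3,4,5,6}:1
  start at 0(a): 2
  start at 2(b): 1
sum over floor = 3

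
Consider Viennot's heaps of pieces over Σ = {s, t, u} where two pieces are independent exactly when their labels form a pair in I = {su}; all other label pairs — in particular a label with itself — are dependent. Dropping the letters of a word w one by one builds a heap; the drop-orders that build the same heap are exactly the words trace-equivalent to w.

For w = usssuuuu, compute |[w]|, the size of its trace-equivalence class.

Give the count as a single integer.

56

piece 0:u — minimal
piece 1:s — minimal
piece 2:s rests on {1:s}
piece 3:s rests on {2:s}
piece 4:u rests on {0:u}
piece 5:u rests on {4:u}
piece 6:u rests on {5:u}
piece 7:u rests on {6:u}
minimal pieces: {0:u, 1:s}
ways to finish when only these pieces remain (= sum over removing one remaining piece with nothing left below it):
  1 left: {3}→1  {7}→1
  2 left: {2,3}→1  {3,7}→2  {6,7}→1
  3 left: {1,2,3}→1  {2,3,7}→3  {3,6,7}→3  {5,6,7}→1
  4 left: {1,2,3,7}→4  {2,3,6,7}→6  {3,5,6,7}→4  {4,5,6,7}→1
  5 left: {0,4,5,6,7}→1  {1,2,3,6,7}→10  {2,3,5,6,7}→10  {3,4,5,6,7}→5
  6 left: {0,3,4,5,6,7}→6  {1,2,3,5,6,7}→20  {2,3,4,5,6,7}→15
  placing 0:u first → 35 extensions
  placing 1:s first → 21 extensions
total linear extensions = 56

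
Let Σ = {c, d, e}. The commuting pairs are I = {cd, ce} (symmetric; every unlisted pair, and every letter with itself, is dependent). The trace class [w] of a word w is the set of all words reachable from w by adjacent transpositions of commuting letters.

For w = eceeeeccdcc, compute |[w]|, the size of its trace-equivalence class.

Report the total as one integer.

462

piece 0:e — minimal
piece 1:c — minimal
piece 2:e rests on {0:e}
piece 3:e rests on {2:e}
piece 4:e rests on {3:e}
piece 5:e rests on {4:e}
piece 6:c rests on {1:c}
piece 7:c rests on {6:c}
piece 8:d rests on {5:e}
piece 9:c rests on {7:c}
piece 10:c rests on {9:c}
minimal pieces: {0:e, 1:c}
ways to finish when only these pieces remain (= sum over removing one remaining piece with nothing left below it):
  1 left: {8}→1  {10}→1
  2 left: {5,8}→1  {8,10}→2  {9,10}→1
  3 left: {4,5,8}→1  {5,8,10}→3  {7,9,10}→1  {8,9,10}→3
  4 left: {3,4,5,8}→1  {4,5,8,10}→4  {5,8,9,10}→6  {6,7,9,10}→1  {7,8,9,10}→4
  5 left: {1,6,7,9,10}→1  {2,3,4,5,8}→1  {3,4,5,8,10}→5  {4,5,8,9,10}→10  {5,7,8,9,10}→10  {6,7,8,9,10}→5
  6 left: {0,2,3,4,5,8}→1  {1,6,7,8,9,10}→6  {2,3,4,5,8,10}→6  {3,4,5,8,9,10}→15  {4,5,7,8,9,10}→20  {5,6,7,8,9,10}→15
  7 left: {0,2,3,4,5,8,10}→7  {1,5,6,7,8,9,10}→21  {2,3,4,5,8,9,10}→21  {3,4,5,7,8,9,10}→35  {4,5,6,7,8,9,10}→35
  8 left: {0,2,3,4,5,8,9,10}→28  {1,4,5,6,7,8,9,10}→56  {2,3,4,5,7,8,9,10}→56  {3,4,5,6,7,8,9,10}→70
  9 left: {0,2,3,4,5,7,8,9,10}→84  {1,3,4,5,6,7,8,9,10}→126  {2,3,4,5,6,7,8,9,10}→126
  placing 0:e first → 252 extensions
  placing 1:c first → 210 extensions
total linear extensions = 462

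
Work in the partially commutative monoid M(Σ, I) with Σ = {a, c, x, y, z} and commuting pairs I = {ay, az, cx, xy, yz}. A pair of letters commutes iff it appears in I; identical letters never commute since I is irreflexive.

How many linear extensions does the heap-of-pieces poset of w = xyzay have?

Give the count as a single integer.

0(x) covers ∅
1(y) covers ∅
2(z) covers 0:x
3(a) covers 0:x
4(y) covers 1:y
floor of heap: 0:x, 1:y
completions by unplaced set U, small U first (add the entries for U minus each lowest piece of U):
  |U|=1: {2}:1  {3}:1  {4}:1
  |U|=2: {1,4}:1  {2,3}:2  {2,4}:2  {3,4}:2
  |U|=3: {0,2,3}:2  {1,2,4}:3  {1,3,4}:3  {2,3,4}:6
  start at 0(x): 12
  start at 1(y): 8
sum over floor = 20

20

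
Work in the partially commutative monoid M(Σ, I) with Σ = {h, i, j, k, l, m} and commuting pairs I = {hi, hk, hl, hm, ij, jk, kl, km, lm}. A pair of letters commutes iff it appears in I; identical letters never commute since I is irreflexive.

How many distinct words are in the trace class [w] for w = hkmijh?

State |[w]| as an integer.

0(h) covers ∅
1(k) covers ∅
2(m) covers ∅
3(i) covers 1:k, 2:m
4(j) covers 0:h, 2:m
5(h) covers 4:j
floor of heap: 0:h, 1:k, 2:m
completions by unplaced set U, small U first (add the entries for U minus each lowest piece of U):
  |U|=1: {3}:1  {5}:1
  |U|=2: {1,3}:1  {3,5}:2  {4,5}:1
  |U|=3: {0,4,5}:1  {1,3,5}:3  {3,4,5}:3
  |U|=4: {0,3,4,5}:4  {1,3,4,5}:6  {2,3,4,5}:3
  start at 0(h): 9
  start at 1(k): 7
  start at 2(m): 10
sum over floor = 26

26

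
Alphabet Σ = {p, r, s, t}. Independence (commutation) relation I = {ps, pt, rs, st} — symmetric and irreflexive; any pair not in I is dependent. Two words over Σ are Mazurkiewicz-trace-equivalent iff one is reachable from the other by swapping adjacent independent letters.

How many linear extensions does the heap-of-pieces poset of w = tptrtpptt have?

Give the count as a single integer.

0(t) covers ∅
1(p) covers ∅
2(t) covers 0:t
3(r) covers 1:p, 2:t
4(t) covers 3:r
5(p) covers 3:r
6(p) covers 5:p
7(t) covers 4:t
8(t) covers 7:t
floor of heap: 0:t, 1:p
completions by unplaced set U, small U first (add the entries for U minus each lowest piece of U):
  |U|=1: {6}:1  {8}:1
  |U|=2: {5,6}:1  {6,8}:2  {7,8}:1
  |U|=3: {4,7,8}:1  {5,6,8}:3  {6,7,8}:3
  |U|=4: {4,6,7,8}:4  {5,6,7,8}:6
  |U|=5: {4,5,6,7,8}:10
  |U|=6: {3,4,5,6,7,8}:10
  |U|=7: {1,3,4,5,6,7,8}:10  {2,3,4,5,6,7,8}:10
  start at 0(t): 20
  start at 1(p): 10
sum over floor = 30

30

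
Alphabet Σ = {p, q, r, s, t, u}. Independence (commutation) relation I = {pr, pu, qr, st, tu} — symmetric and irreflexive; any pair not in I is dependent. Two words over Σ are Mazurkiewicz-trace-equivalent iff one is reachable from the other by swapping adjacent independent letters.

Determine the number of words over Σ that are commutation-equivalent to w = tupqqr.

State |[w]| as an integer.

drop 0:t onto floor
drop 1:u onto floor
drop 2:p onto {0:t}
drop 3:q onto {1:u, 2:p}
drop 4:q onto {3:q}
drop 5:r onto {0:t, 1:u}
ground layer = {0:t, 1:u}
drop-orders for the pieces not yet dropped (sum over which currently-grounded one goes next):
  1 to go: {4} 1  {5} 1
  2 to go: {3,4} 1  {4,5} 2
  3 to go: {2,3,4} 1  {3,4,5} 3
  4 to go: {1,3,4,5} 3  {2,3,4,5} 4
  if 0:t drops first: 7 orders
  if 1:u drops first: 4 orders
heap linearizations: 11

11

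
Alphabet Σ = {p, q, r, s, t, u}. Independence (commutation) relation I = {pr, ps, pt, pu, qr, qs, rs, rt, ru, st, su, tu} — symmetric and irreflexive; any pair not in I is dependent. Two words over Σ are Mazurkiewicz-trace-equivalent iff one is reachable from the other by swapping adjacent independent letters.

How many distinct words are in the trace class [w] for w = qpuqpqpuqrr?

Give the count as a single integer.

piece 0:q — minimal
piece 1:p rests on {0:q}
piece 2:u rests on {0:q}
piece 3:q rests on {1:p, 2:u}
piece 4:p rests on {3:q}
piece 5:q rests on {4:p}
piece 6:p rests on {5:q}
piece 7:u rests on {5:q}
piece 8:q rests on {6:p, 7:u}
piece 9:r — minimal
piece 10:r rests on {9:r}
minimal pieces: {0:q, 9:r}
ways to finish when only these pieces remain (= sum over removing one remaining piece with nothing left below it):
  1 left: {8}→1  {10}→1
  2 left: {6,8}→1  {7,8}→1  {8,10}→2  {9,10}→1
  3 left: {6,7,8}→2  {6,8,10}→3  {7,8,10}→3  {8,9,10}→3
  4 left: {5,6,7,8}→2  {6,7,8,10}→8  {6,8,9,10}→6  {7,8,9,10}→6
  5 left: {4,5,6,7,8}→2  {5,6,7,8,10}→10  {6,7,8,9,10}→20
  6 left: {3,4,5,6,7,8}→2  {4,5,6,7,8,10}→12  {5,6,7,8,9,10}→30
  7 left: {1,3,4,5,6,7,8}→2  {2,3,4,5,6,7,8}→2  {3,4,5,6,7,8,10}→14  {4,5,6,7,8,9,10}→42
  8 left: {1,2,3,4,5,6,7,8}→4  {1,3,4,5,6,7,8,10}→16  {2,3,4,5,6,7,8,10}→16  {3,4,5,6,7,8,9,10}→56
  9 left: {0,1,2,3,4,5,6,7,8}→4  {1,2,3,4,5,6,7,8,10}→36  {1,3,4,5,6,7,8,9,10}→72  {2,3,4,5,6,7,8,9,10}→72
  placing 0:q first → 180 extensions
  placing 9:r first → 40 extensions
total linear extensions = 220

220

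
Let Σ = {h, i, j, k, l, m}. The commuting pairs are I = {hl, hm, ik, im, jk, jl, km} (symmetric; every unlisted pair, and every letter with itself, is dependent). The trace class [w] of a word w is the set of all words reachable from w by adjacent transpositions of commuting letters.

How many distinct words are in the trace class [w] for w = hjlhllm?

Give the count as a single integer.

#0=h has no predecessor
#1=j depends on [0:h]
#2=l has no predecessor
#3=h depends on [1:j]
#4=l depends on [2:l]
#5=l depends on [4:l]
#6=m depends on [1:j, 5:l]
sources: [0:h, 2:l]
N(rest) = Σ N(rest − s) over sources s of rest; N(one piece) = 1:
  size 1 → [3]=1  [6]=1
  size 2 → [3,6]=2  [5,6]=1
  size 3 → [1,3,6]=2  [3,5,6]=3  [4,5,6]=1
  size 4 → [0,1,3,6]=2  [1,3,5,6]=5  [2,4,5,6]=1  [3,4,5,6]=4
  size 5 → [0,1,3,5,6]=7  [1,3,4,5,6]=9  [2,3,4,5,6]=5
  first=0(h) contributes 14
  first=2(l) contributes 16
|[w]| = 30

30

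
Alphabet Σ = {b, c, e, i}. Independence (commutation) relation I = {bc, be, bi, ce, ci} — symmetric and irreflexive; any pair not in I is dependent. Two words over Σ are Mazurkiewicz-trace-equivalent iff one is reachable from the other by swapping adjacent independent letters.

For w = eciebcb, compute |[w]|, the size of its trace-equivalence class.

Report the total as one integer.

0(e) covers ∅
1(c) covers ∅
2(i) covers 0:e
3(e) covers 2:i
4(b) covers ∅
5(c) covers 1:c
6(b) covers 4:b
floor of heap: 0:e, 1:c, 4:b
completions by unplaced set U, small U first (add the entries for U minus each lowest piece of U):
  |U|=1: {3}:1  {5}:1  {6}:1
  |U|=2: {1,5}:1  {2,3}:1  {3,5}:2  {3,6}:2  {4,6}:1  {5,6}:2
  |U|=3: {0,2,3}:1  {1,3,5}:3  {1,5,6}:3  {2,3,5}:3  {2,3,6}:3  {3,4,6}:3  {3,5,6}:6  {4,5,6}:3
  |U|=4: {0,2,3,5}:4  {0,2,3,6}:4  {1,2,3,5}:6  {1,3,5,6}:12  {1,4,5,6}:6  {2,3,4,6}:6  {2,3,5,6}:12  {3,4,5,6}:12
  |U|=5: {0,1,2,3,5}:10  {0,2,3,4,6}:10  {0,2,3,5,6}:20  {1,2,3,5,6}:30  {1,3,4,5,6}:30  {2,3,4,5,6}:30
  start at 0(e): 90
  start at 1(c): 60
  start at 4(b): 60
sum over floor = 210

210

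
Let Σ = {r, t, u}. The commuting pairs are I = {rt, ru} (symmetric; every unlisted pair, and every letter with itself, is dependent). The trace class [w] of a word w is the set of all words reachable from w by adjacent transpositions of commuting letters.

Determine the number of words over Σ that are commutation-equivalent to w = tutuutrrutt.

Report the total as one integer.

55

#0=t has no predecessor
#1=u depends on [0:t]
#2=t depends on [1:u]
#3=u depends on [2:t]
#4=u depends on [3:u]
#5=t depends on [4:u]
#6=r has no predecessor
#7=r depends on [6:r]
#8=u depends on [5:t]
#9=t depends on [8:u]
#10=t depends on [9:t]
sources: [0:t, 6:r]
N(rest) = Σ N(rest − s) over sources s of rest; N(one piece) = 1:
  size 1 → [7]=1  [10]=1
  size 2 → [6,7]=1  [7,10]=2  [9,10]=1
  size 3 → [6,7,10]=3  [7,9,10]=3  [8,9,10]=1
  size 4 → [5,8,9,10]=1  [6,7,9,10]=6  [7,8,9,10]=4
  size 5 → [4,5,8,9,10]=1  [5,7,8,9,10]=5  [6,7,8,9,10]=10
  size 6 → [3,4,5,8,9,10]=1  [4,5,7,8,9,10]=6  [5,6,7,8,9,10]=15
  size 7 → [2,3,4,5,8,9,10]=1  [3,4,5,7,8,9,10]=7  [4,5,6,7,8,9,10]=21
  size 8 → [1,2,3,4,5,8,9,10]=1  [2,3,4,5,7,8,9,10]=8  [3,4,5,6,7,8,9,10]=28
  size 9 → [0,1,2,3,4,5,8,9,10]=1  [1,2,3,4,5,7,8,9,10]=9  [2,3,4,5,6,7,8,9,10]=36
  first=0(t) contributes 45
  first=6(r) contributes 10
|[w]| = 55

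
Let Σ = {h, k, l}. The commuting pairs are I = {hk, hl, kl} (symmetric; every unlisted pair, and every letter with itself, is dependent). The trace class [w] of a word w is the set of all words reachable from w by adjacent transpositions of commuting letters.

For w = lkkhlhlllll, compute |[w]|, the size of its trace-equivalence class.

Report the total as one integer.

1980

#0=l has no predecessor
#1=k has no predecessor
#2=k depends on [1:k]
#3=h has no predecessor
#4=l depends on [0:l]
#5=h depends on [3:h]
#6=l depends on [4:l]
#7=l depends on [6:l]
#8=l depends on [7:l]
#9=l depends on [8:l]
#10=l depends on [9:l]
sources: [0:l, 1:k, 3:h]
N(rest) = Σ N(rest − s) over sources s of rest; N(one piece) = 1:
  size 1 → [2]=1  [5]=1  [10]=1
  size 2 → [1,2]=1  [2,5]=2  [2,10]=2  [3,5]=1  [5,10]=2  [9,10]=1
  size 3 → [1,2,5]=3  [1,2,10]=3  [2,3,5]=3  [2,5,10]=6  [2,9,10]=3  [3,5,10]=3  [5,9,10]=3  [8,9,10]=1
  size 4 → [1,2,3,5]=6  [1,2,5,10]=12  [1,2,9,10]=6  [2,3,5,10]=12  [2,5,9,10]=12  [2,8,9,10]=4  [3,5,9,10]=6  [5,8,9,10]=4  [7,8,9,10]=1
  size 5 → [1,2,3,5,10]=30  [1,2,5,9,10]=30  [1,2,8,9,10]=10  [2,3,5,9,10]=30  [2,5,8,9,10]=20  [2,7,8,9,10]=5  [3,5,8,9,10]=10  [5,7,8,9,10]=5  [6,7,8,9,10]=1
  size 6 → [1,2,3,5,9,10]=90  [1,2,5,8,9,10]=60  [1,2,7,8,9,10]=15  [2,3,5,8,9,10]=60  [2,5,7,8,9,10]=30  [2,6,7,8,9,10]=6  [3,5,7,8,9,10]=15  [4,6,7,8,9,10]=1  [5,6,7,8,9,10]=6
  size 7 → [0,4,6,7,8,9,10]=1  [1,2,3,5,8,9,10]=210  [1,2,5,7,8,9,10]=105  [1,2,6,7,8,9,10]=21  [2,3,5,7,8,9,10]=105  [2,4,6,7,8,9,10]=7  [2,5,6,7,8,9,10]=42  [3,5,6,7,8,9,10]=21  [4,5,6,7,8,9,10]=7
  size 8 → [0,2,4,6,7,8,9,10]=8  [0,4,5,6,7,8,9,10]=8  [1,2,3,5,7,8,9,10]=420  [1,2,4,6,7,8,9,10]=28  [1,2,5,6,7,8,9,10]=168  [2,3,5,6,7,8,9,10]=168  [2,4,5,6,7,8,9,10]=56  [3,4,5,6,7,8,9,10]=28
  size 9 → [0,1,2,4,6,7,8,9,10]=36  [0,2,4,5,6,7,8,9,10]=72  [0,3,4,5,6,7,8,9,10]=36  [1,2,3,5,6,7,8,9,10]=756  [1,2,4,5,6,7,8,9,10]=252  [2,3,4,5,6,7,8,9,10]=252
  first=0(l) contributes 1260
  first=1(k) contributes 360
  first=3(h) contributes 360
|[w]| = 1980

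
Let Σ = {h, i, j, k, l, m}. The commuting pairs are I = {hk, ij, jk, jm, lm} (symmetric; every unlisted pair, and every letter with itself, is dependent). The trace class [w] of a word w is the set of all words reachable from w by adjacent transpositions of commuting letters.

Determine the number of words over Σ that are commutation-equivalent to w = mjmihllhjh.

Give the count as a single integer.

piece 0:m — minimal
piece 1:j — minimal
piece 2:m rests on {0:m}
piece 3:i rests on {2:m}
piece 4:h rests on {1:j, 3:i}
piece 5:l rests on {4:h}
piece 6:l rests on {5:l}
piece 7:h rests on {6:l}
piece 8:j rests on {7:h}
piece 9:h rests on {8:j}
minimal pieces: {0:m, 1:j}
ways to finish when only these pieces remain (= sum over removing one remaining piece with nothing left below it):
  1 left: {9}→1
  2 left: {8,9}→1
  3 left: {7,8,9}→1
  4 left: {6,7,8,9}→1
  5 left: {5,6,7,8,9}→1
  6 left: {4,5,6,7,8,9}→1
  7 left: {1,4,5,6,7,8,9}→1  {3,4,5,6,7,8,9}→1
  8 left: {1,3,4,5,6,7,8,9}→2  {2,3,4,5,6,7,8,9}→1
  placing 0:m first → 3 extensions
  placing 1:j first → 1 extensions
total linear extensions = 4

4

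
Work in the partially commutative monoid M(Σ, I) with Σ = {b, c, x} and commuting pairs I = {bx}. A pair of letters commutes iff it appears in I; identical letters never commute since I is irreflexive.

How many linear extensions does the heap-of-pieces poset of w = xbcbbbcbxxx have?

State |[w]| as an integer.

8

drop 0:x onto floor
drop 1:b onto floor
drop 2:c onto {0:x, 1:b}
drop 3:b onto {2:c}
drop 4:b onto {3:b}
drop 5:b onto {4:b}
drop 6:c onto {5:b}
drop 7:b onto {6:c}
drop 8:x onto {6:c}
drop 9:x onto {8:x}
drop 10:x onto {9:x}
ground layer = {0:x, 1:b}
drop-orders for the pieces not yet dropped (sum over which currently-grounded one goes next):
  1 to go: {7} 1  {10} 1
  2 to go: {7,10} 2  {9,10} 1
  3 to go: {7,9,10} 3  {8,9,10} 1
  4 to go: {7,8,9,10} 4
  5 to go: {6,7,8,9,10} 4
  6 to go: {5,6,7,8,9,10} 4
  7 to go: {4,5,6,7,8,9,10} 4
  8 to go: {3,4,5,6,7,8,9,10} 4
  9 to go: {2,3,4,5,6,7,8,9,10} 4
  if 0:x drops first: 4 orders
  if 1:b drops first: 4 orders
heap linearizations: 8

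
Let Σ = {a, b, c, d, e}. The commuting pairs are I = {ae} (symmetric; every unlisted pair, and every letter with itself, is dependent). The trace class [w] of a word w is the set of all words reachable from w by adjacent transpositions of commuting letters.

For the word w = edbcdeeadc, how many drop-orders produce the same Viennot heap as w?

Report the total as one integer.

0(e) covers ∅
1(d) covers 0:e
2(b) covers 1:d
3(c) covers 2:b
4(d) covers 3:c
5(e) covers 4:d
6(e) covers 5:e
7(a) covers 4:d
8(d) covers 6:e, 7:a
9(c) covers 8:d
floor of heap: 0:e
completions by unplaced set U, small U first (add the entries for U minus each lowest piece of U):
  |U|=1: {9}:1
  |U|=2: {8,9}:1
  |U|=3: {6,8,9}:1  {7,8,9}:1
  |U|=4: {5,6,8,9}:1  {6,7,8,9}:2
  |U|=5: {5,6,7,8,9}:3
  |U|=6: {4,5,6,7,8,9}:3
  |U|=7: {3,4,5,6,7,8,9}:3
  |U|=8: {2,3,4,5,6,7,8,9}:3
  start at 0(e): 3

3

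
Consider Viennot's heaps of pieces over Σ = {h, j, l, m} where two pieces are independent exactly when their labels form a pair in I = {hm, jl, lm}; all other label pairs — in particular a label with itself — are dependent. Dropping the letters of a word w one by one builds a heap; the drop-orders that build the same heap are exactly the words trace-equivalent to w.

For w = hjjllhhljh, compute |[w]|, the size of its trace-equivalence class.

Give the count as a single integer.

drop 0:h onto floor
drop 1:j onto {0:h}
drop 2:j onto {1:j}
drop 3:l onto {0:h}
drop 4:l onto {3:l}
drop 5:h onto {2:j, 4:l}
drop 6:h onto {5:h}
drop 7:l onto {6:h}
drop 8:j onto {6:h}
drop 9:h onto {7:l, 8:j}
ground layer = {0:h}
drop-orders for the pieces not yet dropped (sum over which currently-grounded one goes next):
  1 to go: {9} 1
  2 to go: {7,9} 1  {8,9} 1
  3 to go: {7,8,9} 2
  4 to go: {6,7,8,9} 2
  5 to go: {5,6,7,8,9} 2
  6 to go: {2,5,6,7,8,9} 2  {4,5,6,7,8,9} 2
  7 to go: {1,2,5,6,7,8,9} 2  {2,4,5,6,7,8,9} 4  {3,4,5,6,7,8,9} 2
  8 to go: {1,2,4,5,6,7,8,9} 6  {2,3,4,5,6,7,8,9} 6
  if 0:h drops first: 12 orders

12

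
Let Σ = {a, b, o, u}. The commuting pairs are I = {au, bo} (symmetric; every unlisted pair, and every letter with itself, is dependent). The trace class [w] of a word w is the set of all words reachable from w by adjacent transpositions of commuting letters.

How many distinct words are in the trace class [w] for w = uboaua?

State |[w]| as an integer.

6

drop 0:u onto floor
drop 1:b onto {0:u}
drop 2:o onto {0:u}
drop 3:a onto {1:b, 2:o}
drop 4:u onto {1:b, 2:o}
drop 5:a onto {3:a}
ground layer = {0:u}
drop-orders for the pieces not yet dropped (sum over which currently-grounded one goes next):
  1 to go: {4} 1  {5} 1
  2 to go: {3,5} 1  {4,5} 2
  3 to go: {3,4,5} 3
  4 to go: {1,3,4,5} 3  {2,3,4,5} 3
  if 0:u drops first: 6 orders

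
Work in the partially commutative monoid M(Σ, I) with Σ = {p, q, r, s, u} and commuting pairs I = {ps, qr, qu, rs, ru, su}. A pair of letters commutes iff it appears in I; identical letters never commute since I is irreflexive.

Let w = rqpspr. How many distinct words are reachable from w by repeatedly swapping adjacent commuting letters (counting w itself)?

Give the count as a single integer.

9

0(r) covers ∅
1(q) covers ∅
2(p) covers 0:r, 1:q
3(s) covers 1:q
4(p) covers 2:p
5(r) covers 4:p
floor of heap: 0:r, 1:q
completions by unplaced set U, small U first (add the entries for U minus each lowest piece of U):
  |U|=1: {3}:1  {5}:1
  |U|=2: {3,5}:2  {4,5}:1
  |U|=3: {2,4,5}:1  {3,4,5}:3
  |U|=4: {0,2,4,5}:1  {2,3,4,5}:4
  start at 0(r): 4
  start at 1(q): 5
sum over floor = 9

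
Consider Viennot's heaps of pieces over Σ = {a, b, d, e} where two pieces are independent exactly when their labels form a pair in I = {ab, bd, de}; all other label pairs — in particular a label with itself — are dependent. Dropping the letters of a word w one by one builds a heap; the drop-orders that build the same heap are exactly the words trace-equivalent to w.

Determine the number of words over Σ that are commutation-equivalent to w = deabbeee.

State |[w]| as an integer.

piece 0:d — minimal
piece 1:e — minimal
piece 2:a rests on {0:d, 1:e}
piece 3:b rests on {1:e}
piece 4:b rests on {3:b}
piece 5:e rests on {2:a, 4:b}
piece 6:e rests on {5:e}
piece 7:e rests on {6:e}
minimal pieces: {0:d, 1:e}
ways to finish when only these pieces remain (= sum over removing one remaining piece with nothing left below it):
  1 left: {7}→1
  2 left: {6,7}→1
  3 left: {5,6,7}→1
  4 left: {2,5,6,7}→1  {4,5,6,7}→1
  5 left: {0,2,5,6,7}→1  {2,4,5,6,7}→2  {3,4,5,6,7}→1
  6 left: {0,2,4,5,6,7}→3  {2,3,4,5,6,7}→3
  placing 0:d first → 3 extensions
  placing 1:e first → 6 extensions
total linear extensions = 9

9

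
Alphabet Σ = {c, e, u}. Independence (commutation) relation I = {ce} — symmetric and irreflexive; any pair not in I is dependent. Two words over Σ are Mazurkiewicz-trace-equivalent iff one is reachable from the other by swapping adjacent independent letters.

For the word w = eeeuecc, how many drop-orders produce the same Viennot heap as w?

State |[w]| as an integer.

3

0(e) covers ∅
1(e) covers 0:e
2(e) covers 1:e
3(u) covers 2:e
4(e) covers 3:u
5(c) covers 3:u
6(c) covers 5:c
floor of heap: 0:e
completions by unplaced set U, small U first (add the entries for U minus each lowest piece of U):
  |U|=1: {4}:1  {6}:1
  |U|=2: {4,6}:2  {5,6}:1
  |U|=3: {4,5,6}:3
  |U|=4: {3,4,5,6}:3
  |U|=5: {2,3,4,5,6}:3
  start at 0(e): 3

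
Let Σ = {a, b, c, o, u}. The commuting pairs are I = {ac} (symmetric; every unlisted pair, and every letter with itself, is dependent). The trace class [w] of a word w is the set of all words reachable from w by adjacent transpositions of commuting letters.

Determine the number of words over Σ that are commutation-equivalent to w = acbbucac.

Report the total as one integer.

0(a) covers ∅
1(c) covers ∅
2(b) covers 0:a, 1:c
3(b) covers 2:b
4(u) covers 3:b
5(c) covers 4:u
6(a) covers 4:u
7(c) covers 5:c
floor of heap: 0:a, 1:c
completions by unplaced set U, small U first (add the entries for U minus each lowest piece of U):
  |U|=1: {6}:1  {7}:1
  |U|=2: {5,7}:1  {6,7}:2
  |U|=3: {5,6,7}:3
  |U|=4: {4,5,6,7}:3
  |U|=5: {3,4,5,6,7}:3
  |U|=6: {2,3,4,5,6,7}:3
  start at 0(a): 3
  start at 1(c): 3
sum over floor = 6

6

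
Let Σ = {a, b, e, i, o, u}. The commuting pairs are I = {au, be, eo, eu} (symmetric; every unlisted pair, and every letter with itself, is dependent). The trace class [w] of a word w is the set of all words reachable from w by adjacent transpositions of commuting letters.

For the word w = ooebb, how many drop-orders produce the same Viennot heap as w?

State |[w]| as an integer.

#0=o has no predecessor
#1=o depends on [0:o]
#2=e has no predecessor
#3=b depends on [1:o]
#4=b depends on [3:b]
sources: [0:o, 2:e]
N(rest) = Σ N(rest − s) over sources s of rest; N(one piece) = 1:
  size 1 → [2]=1  [4]=1
  size 2 → [2,4]=2  [3,4]=1
  size 3 → [1,3,4]=1  [2,3,4]=3
  first=0(o) contributes 4
  first=2(e) contributes 1
|[w]| = 5

5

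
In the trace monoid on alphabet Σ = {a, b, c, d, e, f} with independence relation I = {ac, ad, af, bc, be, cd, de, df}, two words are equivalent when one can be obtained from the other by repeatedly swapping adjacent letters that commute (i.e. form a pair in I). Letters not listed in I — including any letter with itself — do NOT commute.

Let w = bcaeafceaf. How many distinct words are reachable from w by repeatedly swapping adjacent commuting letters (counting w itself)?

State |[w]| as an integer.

18

piece 0:b — minimal
piece 1:c — minimal
piece 2:a rests on {0:b}
piece 3:e rests on {1:c, 2:a}
piece 4:a rests on {3:e}
piece 5:f rests on {3:e}
piece 6:c rests on {5:f}
piece 7:e rests on {4:a, 6:c}
piece 8:a rests on {7:e}
piece 9:f rests on {7:e}
minimal pieces: {0:b, 1:c}
ways to finish when only these pieces remain (= sum over removing one remaining piece with nothing left below it):
  1 left: {8}→1  {9}→1
  2 left: {8,9}→2
  3 left: {7,8,9}→2
  4 left: {4,7,8,9}→2  {6,7,8,9}→2
  5 left: {4,6,7,8,9}→4  {5,6,7,8,9}→2
  6 left: {4,5,6,7,8,9}→6
  7 left: {3,4,5,6,7,8,9}→6
  8 left: {1,3,4,5,6,7,8,9}→6  {2,3,4,5,6,7,8,9}→6
  placing 0:b first → 12 extensions
  placing 1:c first → 6 extensions
total linear extensions = 18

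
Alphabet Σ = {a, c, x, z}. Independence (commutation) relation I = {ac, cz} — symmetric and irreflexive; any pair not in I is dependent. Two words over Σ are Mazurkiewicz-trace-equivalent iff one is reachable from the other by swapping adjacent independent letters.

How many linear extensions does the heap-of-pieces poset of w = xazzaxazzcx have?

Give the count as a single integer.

4

piece 0:x — minimal
piece 1:a rests on {0:x}
piece 2:z rests on {1:a}
piece 3:z rests on {2:z}
piece 4:a rests on {3:z}
piece 5:x rests on {4:a}
piece 6:a rests on {5:x}
piece 7:z rests on {6:a}
piece 8:z rests on {7:z}
piece 9:c rests on {5:x}
piece 10:x rests on {8:z, 9:c}
minimal pieces: {0:x}
ways to finish when only these pieces remain (= sum over removing one remaining piece with nothing left below it):
  1 left: {10}→1
  2 left: {8,10}→1  {9,10}→1
  3 left: {7,8,10}→1  {8,9,10}→2
  4 left: {6,7,8,10}→1  {7,8,9,10}→3
  5 left: {6,7,8,9,10}→4
  6 left: {5,6,7,8,9,10}→4
  7 left: {4,5,6,7,8,9,10}→4
  8 left: {3,4,5,6,7,8,9,10}→4
  9 left: {2,3,4,5,6,7,8,9,10}→4
  placing 0:x first → 4 extensions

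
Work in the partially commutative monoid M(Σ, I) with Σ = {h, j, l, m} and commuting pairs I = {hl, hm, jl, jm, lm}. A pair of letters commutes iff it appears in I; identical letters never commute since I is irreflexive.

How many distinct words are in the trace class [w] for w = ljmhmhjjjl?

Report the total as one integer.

drop 0:l onto floor
drop 1:j onto floor
drop 2:m onto floor
drop 3:h onto {1:j}
drop 4:m onto {2:m}
drop 5:h onto {3:h}
drop 6:j onto {5:h}
drop 7:j onto {6:j}
drop 8:j onto {7:j}
drop 9:l onto {0:l}
ground layer = {0:l, 1:j, 2:m}
drop-orders for the pieces not yet dropped (sum over which currently-grounded one goes next):
  1 to go: {4} 1  {8} 1  {9} 1
  2 to go: {0,9} 1  {2,4} 1  {4,8} 2  {4,9} 2  {7,8} 1  {8,9} 2
  3 to go: {0,4,9} 3  {0,8,9} 3  {2,4,8} 3  {2,4,9} 3  {4,7,8} 3  {4,8,9} 6  {6,7,8} 1  {7,8,9} 3
  4 to go: {0,2,4,9} 6  {0,4,8,9} 12  {0,7,8,9} 6  {2,4,7,8} 6  {2,4,8,9} 12  {4,6,7,8} 4  {4,7,8,9} 12  {5,6,7,8} 1  {6,7,8,9} 4
  5 to go: {0,2,4,8,9} 30  {0,4,7,8,9} 30  {0,6,7,8,9} 10  {2,4,6,7,8} 10  {2,4,7,8,9} 30  {3,5,6,7,8} 1  {4,5,6,7,8} 5  {4,6,7,8,9} 20  {5,6,7,8,9} 5
  6 to go: {0,2,4,7,8,9} 90  {0,4,6,7,8,9} 60  {0,5,6,7,8,9} 15  {1,3,5,6,7,8} 1  {2,4,5,6,7,8} 15  {2,4,6,7,8,9} 60  {3,4,5,6,7,8} 6  {3,5,6,7,8,9} 6  {4,5,6,7,8,9} 30
  7 to go: {0,2,4,6,7,8,9} 210  {0,3,5,6,7,8,9} 21  {0,4,5,6,7,8,9} 105  {1,3,4,5,6,7,8} 7  {1,3,5,6,7,8,9} 7  {2,3,4,5,6,7,8} 21  {2,4,5,6,7,8,9} 105  {3,4,5,6,7,8,9} 42
  8 to go: {0,1,3,5,6,7,8,9} 28  {0,2,4,5,6,7,8,9} 420  {0,3,4,5,6,7,8,9} 168  {1,2,3,4,5,6,7,8} 28  {1,3,4,5,6,7,8,9} 56  {2,3,4,5,6,7,8,9} 168
  if 0:l drops first: 252 orders
  if 1:j drops first: 756 orders
  if 2:m drops first: 252 orders
heap linearizations: 1260

1260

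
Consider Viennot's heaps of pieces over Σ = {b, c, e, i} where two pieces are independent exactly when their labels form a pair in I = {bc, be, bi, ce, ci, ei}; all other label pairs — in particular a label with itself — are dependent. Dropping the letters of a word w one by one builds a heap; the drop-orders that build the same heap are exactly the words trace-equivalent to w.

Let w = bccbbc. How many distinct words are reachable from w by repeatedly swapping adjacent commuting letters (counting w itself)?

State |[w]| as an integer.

20

piece 0:b — minimal
piece 1:c — minimal
piece 2:c rests on {1:c}
piece 3:b rests on {0:b}
piece 4:b rests on {3:b}
piece 5:c rests on {2:c}
minimal pieces: {0:b, 1:c}
ways to finish when only these pieces remain (= sum over removing one remaining piece with nothing left below it):
  1 left: {4}→1  {5}→1
  2 left: {2,5}→1  {3,4}→1  {4,5}→2
  3 left: {0,3,4}→1  {1,2,5}→1  {2,4,5}→3  {3,4,5}→3
  4 left: {0,3,4,5}→4  {1,2,4,5}→4  {2,3,4,5}→6
  placing 0:b first → 10 extensions
  placing 1:c first → 10 extensions
total linear extensions = 20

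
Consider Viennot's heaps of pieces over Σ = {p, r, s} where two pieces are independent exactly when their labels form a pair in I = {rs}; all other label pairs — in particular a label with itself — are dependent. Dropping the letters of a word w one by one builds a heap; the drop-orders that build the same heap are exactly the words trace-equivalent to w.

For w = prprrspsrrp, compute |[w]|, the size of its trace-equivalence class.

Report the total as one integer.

9

0(p) covers ∅
1(r) covers 0:p
2(p) covers 1:r
3(r) covers 2:p
4(r) covers 3:r
5(s) covers 2:p
6(p) covers 4:r, 5:s
7(s) covers 6:p
8(r) covers 6:p
9(r) covers 8:r
10(p) covers 7:s, 9:r
floor of heap: 0:p
completions by unplaced set U, small U first (add the entries for U minus each lowest piece of U):
  |U|=1: {10}:1
  |U|=2: {7,10}:1  {9,10}:1
  |U|=3: {7,9,10}:2  {8,9,10}:1
  |U|=4: {7,8,9,10}:3
  |U|=5: {6,7,8,9,10}:3
  |U|=6: {4,6,7,8,9,10}:3  {5,6,7,8,9,10}:3
  |U|=7: {3,4,6,7,8,9,10}:3  {4,5,6,7,8,9,10}:6
  |U|=8: {3,4,5,6,7,8,9,10}:9
  |U|=9: {2,3,4,5,6,7,8,9,10}:9
  start at 0(p): 9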